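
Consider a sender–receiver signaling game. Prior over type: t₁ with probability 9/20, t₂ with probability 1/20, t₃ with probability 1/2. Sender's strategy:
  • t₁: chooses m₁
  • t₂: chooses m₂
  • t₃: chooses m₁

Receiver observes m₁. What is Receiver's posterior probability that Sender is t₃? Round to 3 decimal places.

P(m₁) = (9/20)·1 + (1/20)·0 + (1/2)·1 = 19/20
P(t₃ | m₁) = ((1/2)·1) / (19/20) = (1/2) / (19/20) = 10/19

0.526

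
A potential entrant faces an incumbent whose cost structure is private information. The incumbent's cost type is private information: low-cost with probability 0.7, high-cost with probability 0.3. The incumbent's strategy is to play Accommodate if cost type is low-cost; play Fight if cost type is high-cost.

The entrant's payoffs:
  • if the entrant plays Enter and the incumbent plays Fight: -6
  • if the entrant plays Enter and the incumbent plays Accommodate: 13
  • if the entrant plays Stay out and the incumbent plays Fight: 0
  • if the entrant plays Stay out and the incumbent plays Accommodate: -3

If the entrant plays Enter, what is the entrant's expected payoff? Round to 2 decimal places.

7.30

Take the expectation over the incumbent's cost type, weighting each type's action by its prior probability.
E[Enter] = 0.7·13 + 0.3·(-6) = 9.1 + (-1.8) = 7.3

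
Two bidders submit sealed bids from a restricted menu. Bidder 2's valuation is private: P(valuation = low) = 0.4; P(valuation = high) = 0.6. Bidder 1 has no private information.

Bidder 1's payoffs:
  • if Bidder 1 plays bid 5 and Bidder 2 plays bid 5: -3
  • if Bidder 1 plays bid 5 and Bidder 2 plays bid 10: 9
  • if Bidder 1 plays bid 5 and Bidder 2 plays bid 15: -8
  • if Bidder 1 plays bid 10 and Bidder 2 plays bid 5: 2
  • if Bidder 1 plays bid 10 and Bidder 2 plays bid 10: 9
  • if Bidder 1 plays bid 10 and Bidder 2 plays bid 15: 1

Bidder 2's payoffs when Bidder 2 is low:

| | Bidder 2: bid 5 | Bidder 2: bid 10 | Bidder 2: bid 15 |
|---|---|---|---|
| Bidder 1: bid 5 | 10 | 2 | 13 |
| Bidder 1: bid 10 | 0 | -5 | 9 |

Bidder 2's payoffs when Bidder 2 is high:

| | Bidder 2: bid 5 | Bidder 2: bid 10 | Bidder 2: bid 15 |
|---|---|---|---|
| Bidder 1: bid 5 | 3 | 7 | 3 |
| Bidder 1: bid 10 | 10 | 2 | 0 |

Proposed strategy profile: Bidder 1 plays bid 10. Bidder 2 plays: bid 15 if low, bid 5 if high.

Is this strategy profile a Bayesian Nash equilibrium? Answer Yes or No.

Yes

Bidder 1 plays bid 10: E[bid 10] = 0.4·(1) + 0.6·(2) = 1.6; E[bid 5] = -5. Best-responding. ✓
Bidder 2 (valuation low), facing bid 10: bid 5 gives 0, bid 10 gives -5, bid 15 gives 9. Proposed bid 15 is best. ✓
Bidder 2 (valuation high), facing bid 10: bid 5 gives 10, bid 10 gives 2, bid 15 gives 0. Proposed bid 5 is best. ✓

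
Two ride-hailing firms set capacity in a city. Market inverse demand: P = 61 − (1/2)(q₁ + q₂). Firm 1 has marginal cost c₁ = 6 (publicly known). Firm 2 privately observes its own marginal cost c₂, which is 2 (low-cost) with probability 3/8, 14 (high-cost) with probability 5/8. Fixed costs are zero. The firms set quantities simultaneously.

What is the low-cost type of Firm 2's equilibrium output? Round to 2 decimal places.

Type-c best response for Firm 2: q₂(c) = (61 − c) − q₁/2.
Firm 1 maximizes expected profit; its first-order condition is 61 − q₁ − (1/2)E[q₂] − 6 = 0.
Substituting E[q₂] and solving: E[c₂] = 9.5, so q₁ = (61 − 2·6 + 9.5)/(3/2) = 39.
q₂(low-cost) = (61 − 2 − (1/2)·39) = 39.5.

39.50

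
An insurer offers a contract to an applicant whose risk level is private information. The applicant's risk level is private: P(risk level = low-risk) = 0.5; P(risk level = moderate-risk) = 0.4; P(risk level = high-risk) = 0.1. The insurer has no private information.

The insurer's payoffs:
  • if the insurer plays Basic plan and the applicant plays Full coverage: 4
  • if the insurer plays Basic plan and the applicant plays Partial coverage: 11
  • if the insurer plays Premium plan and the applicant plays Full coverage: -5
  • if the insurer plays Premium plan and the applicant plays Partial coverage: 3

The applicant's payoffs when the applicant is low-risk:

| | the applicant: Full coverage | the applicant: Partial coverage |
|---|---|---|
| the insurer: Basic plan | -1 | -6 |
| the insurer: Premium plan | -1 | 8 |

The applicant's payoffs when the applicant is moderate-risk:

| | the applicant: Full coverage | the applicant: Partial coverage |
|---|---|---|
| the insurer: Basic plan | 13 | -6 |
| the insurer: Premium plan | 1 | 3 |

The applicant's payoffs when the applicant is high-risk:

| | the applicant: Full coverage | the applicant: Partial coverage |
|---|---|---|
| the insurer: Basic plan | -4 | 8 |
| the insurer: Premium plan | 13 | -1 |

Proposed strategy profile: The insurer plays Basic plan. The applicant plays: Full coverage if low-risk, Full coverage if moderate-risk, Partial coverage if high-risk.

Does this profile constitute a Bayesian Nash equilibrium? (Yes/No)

Yes

The insurer plays Basic plan: E[Basic plan] = 0.5·(4) + 0.4·(4) + 0.1·(11) = 4.7; E[Premium plan] = -4.2. Best-responding. ✓
The applicant (risk level low-risk), facing Basic plan: Full coverage gives -1, Partial coverage gives -6. Proposed Full coverage is best. ✓
The applicant (risk level moderate-risk), facing Basic plan: Full coverage gives 13, Partial coverage gives -6. Proposed Full coverage is best. ✓
The applicant (risk level high-risk), facing Basic plan: Full coverage gives -4, Partial coverage gives 8. Proposed Partial coverage is best. ✓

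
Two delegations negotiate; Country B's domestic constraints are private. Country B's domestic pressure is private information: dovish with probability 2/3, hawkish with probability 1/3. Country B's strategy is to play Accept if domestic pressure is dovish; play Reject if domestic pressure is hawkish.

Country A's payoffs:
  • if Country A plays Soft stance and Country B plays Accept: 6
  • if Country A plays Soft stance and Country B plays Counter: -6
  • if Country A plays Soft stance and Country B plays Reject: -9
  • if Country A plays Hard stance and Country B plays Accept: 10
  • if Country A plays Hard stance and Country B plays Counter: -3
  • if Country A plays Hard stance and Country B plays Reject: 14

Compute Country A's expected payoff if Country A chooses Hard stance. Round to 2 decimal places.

Take the expectation over Country B's domestic pressure, weighting each type's action by its prior probability.
E[Hard stance] = 2/3·10 + 1/3·14 = 20/3 + 14/3 = 34/3

11.33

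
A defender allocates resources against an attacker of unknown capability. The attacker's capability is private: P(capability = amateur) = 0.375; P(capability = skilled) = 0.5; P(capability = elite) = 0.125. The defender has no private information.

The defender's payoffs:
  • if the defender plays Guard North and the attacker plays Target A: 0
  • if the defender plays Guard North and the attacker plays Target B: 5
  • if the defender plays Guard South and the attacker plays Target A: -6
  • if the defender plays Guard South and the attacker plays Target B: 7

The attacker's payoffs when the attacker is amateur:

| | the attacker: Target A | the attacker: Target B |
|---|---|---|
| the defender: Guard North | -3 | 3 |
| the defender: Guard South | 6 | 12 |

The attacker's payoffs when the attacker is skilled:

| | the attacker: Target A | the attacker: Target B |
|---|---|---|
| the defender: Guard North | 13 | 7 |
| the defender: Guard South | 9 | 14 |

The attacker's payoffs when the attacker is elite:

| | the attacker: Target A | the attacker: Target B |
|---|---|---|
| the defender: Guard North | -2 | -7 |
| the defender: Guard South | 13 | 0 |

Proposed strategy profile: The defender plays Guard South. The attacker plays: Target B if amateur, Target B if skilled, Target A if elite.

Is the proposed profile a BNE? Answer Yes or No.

The defender plays Guard South: E[Guard South] = 0.375·(7) + 0.5·(7) + 0.125·(-6) = 5.375; E[Guard North] = 4.375. Best-responding. ✓
The attacker (capability amateur), facing Guard South: Target A gives 6, Target B gives 12. Proposed Target B is best. ✓
The attacker (capability skilled), facing Guard South: Target A gives 9, Target B gives 14. Proposed Target B is best. ✓
The attacker (capability elite), facing Guard South: Target A gives 13, Target B gives 0. Proposed Target A is best. ✓

Yes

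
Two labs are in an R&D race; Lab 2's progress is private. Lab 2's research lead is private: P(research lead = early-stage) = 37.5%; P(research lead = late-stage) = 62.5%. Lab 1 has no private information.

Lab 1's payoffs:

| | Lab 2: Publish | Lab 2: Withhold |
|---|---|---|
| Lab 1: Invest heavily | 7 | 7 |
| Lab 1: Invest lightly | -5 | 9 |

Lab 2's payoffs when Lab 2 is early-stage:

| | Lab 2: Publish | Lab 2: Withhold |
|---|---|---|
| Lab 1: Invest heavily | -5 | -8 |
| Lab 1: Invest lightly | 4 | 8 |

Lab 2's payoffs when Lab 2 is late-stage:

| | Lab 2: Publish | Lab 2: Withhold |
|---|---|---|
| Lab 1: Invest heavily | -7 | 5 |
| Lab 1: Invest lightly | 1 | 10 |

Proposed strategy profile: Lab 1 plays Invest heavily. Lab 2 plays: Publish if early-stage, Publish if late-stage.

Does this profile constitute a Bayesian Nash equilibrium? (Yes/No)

Lab 1 plays Invest heavily: E[Invest heavily] = 0.375·(7) + 0.625·(7) = 7; E[Invest lightly] = -5. Best-responding. ✓
Lab 2 (research lead early-stage), facing Invest heavily: Publish gives -5, Withhold gives -8. Proposed Publish is best. ✓
Lab 2 (research lead late-stage), facing Invest heavily: Publish gives -7, Withhold gives 5. Proposed Publish is not best — profitable deviation exists. ✗

No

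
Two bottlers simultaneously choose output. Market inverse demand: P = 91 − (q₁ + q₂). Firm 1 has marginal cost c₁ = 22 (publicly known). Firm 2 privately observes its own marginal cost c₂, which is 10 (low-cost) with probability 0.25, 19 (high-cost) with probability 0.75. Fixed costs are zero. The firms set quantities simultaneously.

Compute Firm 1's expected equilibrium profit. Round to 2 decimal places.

Firm 2 with cost c maximizes (91 − (q₁+q₂) − c)·q₂, giving q₂(c) = (91 − c − q₁)/2.
E[c₂] = 0.25·10 + 0.75·19 = 16.75
Firm 1's FOC against E[q₂] yields q₁ = (91 − 2·22 + E[c₂])/3 = (91 − 44 + 16.75)/3 = 21.25.
E[P] = 91 − (q₁ + E[q₂]) = 43.25; Firm 1's expected profit = (E[P] − 22)·q₁ = (43.25 − 22)·21.25 = 451.562.

451.56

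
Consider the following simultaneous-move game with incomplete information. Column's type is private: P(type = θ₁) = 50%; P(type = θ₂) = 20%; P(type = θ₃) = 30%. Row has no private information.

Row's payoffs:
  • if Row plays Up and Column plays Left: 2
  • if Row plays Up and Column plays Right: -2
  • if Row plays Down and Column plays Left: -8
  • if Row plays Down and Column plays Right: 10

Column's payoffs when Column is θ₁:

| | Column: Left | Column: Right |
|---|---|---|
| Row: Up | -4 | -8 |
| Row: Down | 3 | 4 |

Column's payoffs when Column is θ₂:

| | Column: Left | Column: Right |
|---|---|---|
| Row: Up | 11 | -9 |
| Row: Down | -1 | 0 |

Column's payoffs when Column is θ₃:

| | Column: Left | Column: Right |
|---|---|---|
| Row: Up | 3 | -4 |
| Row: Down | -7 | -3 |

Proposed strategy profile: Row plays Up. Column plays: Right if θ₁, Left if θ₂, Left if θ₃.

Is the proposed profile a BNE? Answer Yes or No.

Row plays Up: E[Up] = 0.5·(-2) + 0.2·(2) + 0.3·(2) = 0; E[Down] = 1. Not best-responding. ✗
Column (type θ₁), facing Up: Left gives -4, Right gives -8. Proposed Right is not best — profitable deviation exists. ✗
Column (type θ₂), facing Up: Left gives 11, Right gives -9. Proposed Left is best. ✓
Column (type θ₃), facing Up: Left gives 3, Right gives -4. Proposed Left is best. ✓

No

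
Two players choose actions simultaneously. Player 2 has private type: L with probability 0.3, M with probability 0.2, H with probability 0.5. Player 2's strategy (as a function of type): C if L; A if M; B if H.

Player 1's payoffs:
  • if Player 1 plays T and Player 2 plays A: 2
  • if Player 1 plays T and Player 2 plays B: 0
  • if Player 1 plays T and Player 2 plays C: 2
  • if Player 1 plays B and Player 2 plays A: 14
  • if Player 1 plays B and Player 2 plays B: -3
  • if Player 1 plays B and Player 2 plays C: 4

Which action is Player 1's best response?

B

Compute Player 1's expected payoff for each action, taking the expectation over Player 2's type.
E[T] = 0.3·(2) + 0.2·(2) + 0.5·(0) = 1
E[B] = 0.3·(4) + 0.2·(14) + 0.5·(-3) = 2.5
Best response: B (2.5 is the largest).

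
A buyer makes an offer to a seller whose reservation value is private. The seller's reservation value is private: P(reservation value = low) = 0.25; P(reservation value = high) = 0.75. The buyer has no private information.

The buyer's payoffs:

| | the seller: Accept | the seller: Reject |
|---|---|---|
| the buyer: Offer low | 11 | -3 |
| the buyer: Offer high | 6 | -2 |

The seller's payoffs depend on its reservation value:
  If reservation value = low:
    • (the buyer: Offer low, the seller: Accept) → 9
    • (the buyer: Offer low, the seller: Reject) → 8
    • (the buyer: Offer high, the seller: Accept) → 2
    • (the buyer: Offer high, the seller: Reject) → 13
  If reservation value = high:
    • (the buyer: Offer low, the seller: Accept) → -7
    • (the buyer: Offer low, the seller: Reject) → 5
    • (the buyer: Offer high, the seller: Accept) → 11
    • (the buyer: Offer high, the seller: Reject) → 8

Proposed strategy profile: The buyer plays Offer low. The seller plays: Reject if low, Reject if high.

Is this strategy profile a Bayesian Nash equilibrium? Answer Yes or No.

A profile is a BNE iff every type of every player is best-responding given beliefs about the other side.
The buyer plays Offer low: E[Offer low] = 0.25·(-3) + 0.75·(-3) = -3; E[Offer high] = -2. Not best-responding. ✗
The seller (reservation value low), facing Offer low: Accept gives 9, Reject gives 8. Proposed Reject is not best — profitable deviation exists. ✗
The seller (reservation value high), facing Offer low: Accept gives -7, Reject gives 5. Proposed Reject is best. ✓

No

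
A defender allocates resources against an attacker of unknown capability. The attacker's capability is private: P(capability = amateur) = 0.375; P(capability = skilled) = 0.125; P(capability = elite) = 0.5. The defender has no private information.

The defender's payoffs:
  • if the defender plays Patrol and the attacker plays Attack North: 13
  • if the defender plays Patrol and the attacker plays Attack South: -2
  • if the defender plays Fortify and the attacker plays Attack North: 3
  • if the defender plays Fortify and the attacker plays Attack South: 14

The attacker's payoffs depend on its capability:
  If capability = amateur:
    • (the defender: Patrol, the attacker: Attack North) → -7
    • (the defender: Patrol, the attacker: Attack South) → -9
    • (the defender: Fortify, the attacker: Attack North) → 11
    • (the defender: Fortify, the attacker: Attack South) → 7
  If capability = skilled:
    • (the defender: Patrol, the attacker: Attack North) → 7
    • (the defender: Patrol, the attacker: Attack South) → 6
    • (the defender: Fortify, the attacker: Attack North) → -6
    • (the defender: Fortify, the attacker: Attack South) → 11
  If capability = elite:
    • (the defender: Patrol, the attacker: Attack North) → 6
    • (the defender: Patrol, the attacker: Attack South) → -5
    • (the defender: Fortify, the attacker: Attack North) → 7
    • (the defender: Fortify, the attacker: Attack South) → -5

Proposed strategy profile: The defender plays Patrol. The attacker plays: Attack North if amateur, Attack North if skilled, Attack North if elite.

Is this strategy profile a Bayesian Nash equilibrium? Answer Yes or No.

Yes

A profile is a BNE iff every type of every player is best-responding given beliefs about the other side.
The defender plays Patrol: E[Patrol] = 0.375·(13) + 0.125·(13) + 0.5·(13) = 13; E[Fortify] = 3. Best-responding. ✓
The attacker (capability amateur), facing Patrol: Attack North gives -7, Attack South gives -9. Proposed Attack North is best. ✓
The attacker (capability skilled), facing Patrol: Attack North gives 7, Attack South gives 6. Proposed Attack North is best. ✓
The attacker (capability elite), facing Patrol: Attack North gives 6, Attack South gives -5. Proposed Attack North is best. ✓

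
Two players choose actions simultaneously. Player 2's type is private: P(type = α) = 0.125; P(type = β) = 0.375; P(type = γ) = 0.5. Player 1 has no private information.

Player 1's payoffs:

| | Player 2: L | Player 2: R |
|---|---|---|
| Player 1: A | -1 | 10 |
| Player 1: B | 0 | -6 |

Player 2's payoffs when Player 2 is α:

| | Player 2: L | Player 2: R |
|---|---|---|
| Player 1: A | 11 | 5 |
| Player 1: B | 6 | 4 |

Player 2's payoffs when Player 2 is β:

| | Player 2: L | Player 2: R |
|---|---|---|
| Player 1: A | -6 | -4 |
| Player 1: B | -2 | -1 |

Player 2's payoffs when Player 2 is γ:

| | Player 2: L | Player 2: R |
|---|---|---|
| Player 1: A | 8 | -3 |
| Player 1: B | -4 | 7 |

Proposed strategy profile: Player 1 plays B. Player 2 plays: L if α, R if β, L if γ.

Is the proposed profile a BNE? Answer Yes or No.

A profile is a BNE iff every type of every player is best-responding given beliefs about the other side.
Player 1 plays B: E[B] = 0.125·(0) + 0.375·(-6) + 0.5·(0) = -2.25; E[A] = 3.125. Not best-responding. ✗
Player 2 (type α), facing B: L gives 6, R gives 4. Proposed L is best. ✓
Player 2 (type β), facing B: L gives -2, R gives -1. Proposed R is best. ✓
Player 2 (type γ), facing B: L gives -4, R gives 7. Proposed L is not best — profitable deviation exists. ✗

No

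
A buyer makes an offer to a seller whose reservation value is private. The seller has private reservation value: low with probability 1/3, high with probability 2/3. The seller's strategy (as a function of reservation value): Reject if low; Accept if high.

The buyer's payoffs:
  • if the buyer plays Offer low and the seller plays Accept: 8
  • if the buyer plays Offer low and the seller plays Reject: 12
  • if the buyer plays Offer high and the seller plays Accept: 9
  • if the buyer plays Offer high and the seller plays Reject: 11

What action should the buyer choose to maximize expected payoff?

E[Offer low] = 1/3·(12) + 2/3·(8) = 28/3
E[Offer high] = 1/3·(11) + 2/3·(9) = 29/3
Best response: Offer high (29/3 is the largest).

Offer high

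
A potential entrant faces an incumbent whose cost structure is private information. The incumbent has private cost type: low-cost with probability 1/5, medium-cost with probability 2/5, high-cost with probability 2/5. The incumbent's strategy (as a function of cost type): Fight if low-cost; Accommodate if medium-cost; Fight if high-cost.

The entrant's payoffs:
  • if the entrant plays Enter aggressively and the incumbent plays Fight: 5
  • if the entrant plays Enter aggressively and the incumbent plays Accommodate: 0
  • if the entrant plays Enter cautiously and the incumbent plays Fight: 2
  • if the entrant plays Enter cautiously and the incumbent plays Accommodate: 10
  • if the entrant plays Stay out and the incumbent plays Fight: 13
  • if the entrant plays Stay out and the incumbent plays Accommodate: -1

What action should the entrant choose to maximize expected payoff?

Compute the entrant's expected payoff for each action, taking the expectation over the incumbent's type.
E[Enter aggressively] = 1/5·(5) + 2/5·(0) + 2/5·(5) = 3
E[Enter cautiously] = 1/5·(2) + 2/5·(10) + 2/5·(2) = 26/5
E[Stay out] = 1/5·(13) + 2/5·(-1) + 2/5·(13) = 37/5
Best response: Stay out (37/5 is the largest).

Stay out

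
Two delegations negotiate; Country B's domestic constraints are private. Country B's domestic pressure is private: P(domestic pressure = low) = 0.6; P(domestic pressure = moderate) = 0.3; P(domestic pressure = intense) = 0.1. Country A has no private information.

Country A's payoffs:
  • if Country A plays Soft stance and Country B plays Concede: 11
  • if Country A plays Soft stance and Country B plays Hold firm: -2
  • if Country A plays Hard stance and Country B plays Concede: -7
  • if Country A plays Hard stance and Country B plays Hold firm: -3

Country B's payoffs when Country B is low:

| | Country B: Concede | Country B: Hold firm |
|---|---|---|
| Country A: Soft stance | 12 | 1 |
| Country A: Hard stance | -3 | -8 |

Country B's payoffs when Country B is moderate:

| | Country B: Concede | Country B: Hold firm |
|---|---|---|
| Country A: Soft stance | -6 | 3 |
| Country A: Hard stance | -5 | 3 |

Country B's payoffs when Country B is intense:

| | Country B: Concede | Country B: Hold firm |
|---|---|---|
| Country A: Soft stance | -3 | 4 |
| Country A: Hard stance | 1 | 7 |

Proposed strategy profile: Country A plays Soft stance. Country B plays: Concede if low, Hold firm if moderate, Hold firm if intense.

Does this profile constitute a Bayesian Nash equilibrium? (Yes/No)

A profile is a BNE iff every type of every player is best-responding given beliefs about the other side.
Country A plays Soft stance: E[Soft stance] = 0.6·(11) + 0.3·(-2) + 0.1·(-2) = 5.8; E[Hard stance] = -5.4. Best-responding. ✓
Country B (domestic pressure low), facing Soft stance: Concede gives 12, Hold firm gives 1. Proposed Concede is best. ✓
Country B (domestic pressure moderate), facing Soft stance: Concede gives -6, Hold firm gives 3. Proposed Hold firm is best. ✓
Country B (domestic pressure intense), facing Soft stance: Concede gives -3, Hold firm gives 4. Proposed Hold firm is best. ✓

Yes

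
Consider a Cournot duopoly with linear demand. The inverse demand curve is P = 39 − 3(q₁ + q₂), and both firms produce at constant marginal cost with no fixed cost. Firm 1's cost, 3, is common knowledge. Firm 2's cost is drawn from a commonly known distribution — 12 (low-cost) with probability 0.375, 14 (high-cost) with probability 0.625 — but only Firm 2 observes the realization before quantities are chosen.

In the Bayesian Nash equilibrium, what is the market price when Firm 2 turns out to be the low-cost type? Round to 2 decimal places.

Firm 2 with cost c maximizes (39 − 3(q₁+q₂) − c)·q₂, giving q₂(c) = (39 − c − 3q₁)/6.
E[c₂] = 0.375·12 + 0.625·14 = 13.25
Firm 1's FOC against E[q₂] yields q₁ = (39 − 2·3 + E[c₂])/9 = (39 − 6 + 13.25)/9 = 5.13889.
q₂(low-cost) = 1.93056, so P = 39 − 3·(5.13889 + 1.93056) = 17.7917.

17.79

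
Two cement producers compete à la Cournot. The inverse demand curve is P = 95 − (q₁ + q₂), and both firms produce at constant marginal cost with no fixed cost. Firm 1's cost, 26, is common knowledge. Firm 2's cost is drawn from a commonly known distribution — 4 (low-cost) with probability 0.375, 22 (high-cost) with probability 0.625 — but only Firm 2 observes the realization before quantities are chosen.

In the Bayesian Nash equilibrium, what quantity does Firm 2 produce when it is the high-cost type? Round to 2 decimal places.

Type-c best response for Firm 2: q₂(c) = (95 − c)/2 − q₁/2.
Firm 1 maximizes expected profit; its first-order condition is 95 − 2q₁ − E[q₂] − 26 = 0.
Substituting E[q₂] and solving: E[c₂] = 15.25, so q₁ = (95 − 2·26 + 15.25)/3 = 19.4167.
q₂(high-cost) = (95 − 22 − 19.4167)/2 = 26.7917.

26.79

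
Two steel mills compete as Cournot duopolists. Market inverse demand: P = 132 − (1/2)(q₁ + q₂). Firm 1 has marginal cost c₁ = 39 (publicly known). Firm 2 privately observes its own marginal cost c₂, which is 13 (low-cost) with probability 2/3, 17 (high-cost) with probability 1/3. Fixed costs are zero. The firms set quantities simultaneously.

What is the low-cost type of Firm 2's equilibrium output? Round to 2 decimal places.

96.22

Type-c best response for Firm 2: q₂(c) = (132 − c) − q₁/2.
Firm 1 maximizes expected profit; its first-order condition is 132 − q₁ − (1/2)E[q₂] − 39 = 0.
Substituting E[q₂] and solving: E[c₂] = 14.3333, so q₁ = (132 − 2·39 + 14.3333)/(3/2) = 45.5556.
q₂(low-cost) = (132 − 13 − (1/2)·45.5556) = 96.2222.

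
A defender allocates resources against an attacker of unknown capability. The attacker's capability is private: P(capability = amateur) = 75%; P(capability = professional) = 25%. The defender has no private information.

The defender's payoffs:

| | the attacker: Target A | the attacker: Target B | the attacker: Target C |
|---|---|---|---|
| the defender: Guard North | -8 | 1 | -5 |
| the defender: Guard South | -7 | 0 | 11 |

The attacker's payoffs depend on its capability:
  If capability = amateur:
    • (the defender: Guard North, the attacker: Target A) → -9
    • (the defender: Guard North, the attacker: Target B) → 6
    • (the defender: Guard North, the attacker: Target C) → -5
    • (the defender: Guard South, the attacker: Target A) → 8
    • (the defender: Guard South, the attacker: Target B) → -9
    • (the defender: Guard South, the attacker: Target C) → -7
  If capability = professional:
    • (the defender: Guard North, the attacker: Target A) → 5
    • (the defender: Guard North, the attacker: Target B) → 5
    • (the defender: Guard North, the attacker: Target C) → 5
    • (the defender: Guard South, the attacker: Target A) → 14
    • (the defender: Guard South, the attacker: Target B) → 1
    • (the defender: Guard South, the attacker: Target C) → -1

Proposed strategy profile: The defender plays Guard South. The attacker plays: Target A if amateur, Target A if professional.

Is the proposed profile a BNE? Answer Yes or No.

A profile is a BNE iff every type of every player is best-responding given beliefs about the other side.
The defender plays Guard South: E[Guard South] = 0.75·(-7) + 0.25·(-7) = -7; E[Guard North] = -8. Best-responding. ✓
The attacker (capability amateur), facing Guard South: Target A gives 8, Target B gives -9, Target C gives -7. Proposed Target A is best. ✓
The attacker (capability professional), facing Guard South: Target A gives 14, Target B gives 1, Target C gives -1. Proposed Target A is best. ✓

Yes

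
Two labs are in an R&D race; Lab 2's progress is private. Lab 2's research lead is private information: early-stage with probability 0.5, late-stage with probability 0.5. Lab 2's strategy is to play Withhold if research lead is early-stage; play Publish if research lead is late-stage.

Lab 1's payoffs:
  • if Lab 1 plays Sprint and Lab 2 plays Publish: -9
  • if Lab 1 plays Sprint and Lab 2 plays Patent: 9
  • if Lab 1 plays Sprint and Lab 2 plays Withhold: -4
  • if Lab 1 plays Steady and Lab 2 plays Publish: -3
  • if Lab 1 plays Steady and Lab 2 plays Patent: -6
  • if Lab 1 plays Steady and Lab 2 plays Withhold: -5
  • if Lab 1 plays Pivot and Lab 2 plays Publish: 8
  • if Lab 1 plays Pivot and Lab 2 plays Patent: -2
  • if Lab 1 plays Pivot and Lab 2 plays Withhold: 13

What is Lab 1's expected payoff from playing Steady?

-4

Take the expectation over Lab 2's research lead, weighting each type's action by its prior probability.
E[Steady] = 0.5·(-5) + 0.5·(-3) = (-2.5) + (-1.5) = -4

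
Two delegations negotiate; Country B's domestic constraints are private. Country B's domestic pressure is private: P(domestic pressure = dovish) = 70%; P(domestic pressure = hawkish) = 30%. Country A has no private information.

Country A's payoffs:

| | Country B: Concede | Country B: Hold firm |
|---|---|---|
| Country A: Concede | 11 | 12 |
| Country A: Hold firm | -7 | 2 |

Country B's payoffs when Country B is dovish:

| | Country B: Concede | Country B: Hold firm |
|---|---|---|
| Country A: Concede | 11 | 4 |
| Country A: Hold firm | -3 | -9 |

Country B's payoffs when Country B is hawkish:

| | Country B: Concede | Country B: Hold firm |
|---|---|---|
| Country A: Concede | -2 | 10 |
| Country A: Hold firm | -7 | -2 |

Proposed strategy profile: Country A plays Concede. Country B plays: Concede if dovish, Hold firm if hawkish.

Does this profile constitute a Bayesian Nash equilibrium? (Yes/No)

Yes

Country A plays Concede: E[Concede] = 0.7·(11) + 0.3·(12) = 11.3; E[Hold firm] = -4.3. Best-responding. ✓
Country B (domestic pressure dovish), facing Concede: Concede gives 11, Hold firm gives 4. Proposed Concede is best. ✓
Country B (domestic pressure hawkish), facing Concede: Concede gives -2, Hold firm gives 10. Proposed Hold firm is best. ✓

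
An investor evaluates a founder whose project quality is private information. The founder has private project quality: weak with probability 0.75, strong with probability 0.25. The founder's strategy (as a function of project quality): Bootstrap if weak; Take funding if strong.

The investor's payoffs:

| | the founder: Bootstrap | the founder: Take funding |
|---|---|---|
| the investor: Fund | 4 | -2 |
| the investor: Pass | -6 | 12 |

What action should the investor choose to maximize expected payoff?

Fund

E[Fund] = 0.75·(4) + 0.25·(-2) = 2.5
E[Pass] = 0.75·(-6) + 0.25·(12) = -1.5
Best response: Fund (2.5 is the largest).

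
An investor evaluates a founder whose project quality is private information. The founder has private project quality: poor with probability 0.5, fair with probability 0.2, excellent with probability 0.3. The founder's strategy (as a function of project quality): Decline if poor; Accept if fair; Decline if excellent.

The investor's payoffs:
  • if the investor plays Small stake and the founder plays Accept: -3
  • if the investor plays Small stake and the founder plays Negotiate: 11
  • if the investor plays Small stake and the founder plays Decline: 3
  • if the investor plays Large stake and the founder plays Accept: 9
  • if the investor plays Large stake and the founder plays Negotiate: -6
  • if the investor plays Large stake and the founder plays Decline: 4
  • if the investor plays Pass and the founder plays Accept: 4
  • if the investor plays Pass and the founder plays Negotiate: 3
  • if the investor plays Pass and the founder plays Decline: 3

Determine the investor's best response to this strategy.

E[Small stake] = 0.5·(3) + 0.2·(-3) + 0.3·(3) = 1.8
E[Large stake] = 0.5·(4) + 0.2·(9) + 0.3·(4) = 5
E[Pass] = 0.5·(3) + 0.2·(4) + 0.3·(3) = 3.2
Best response: Large stake (5 is the largest).

Large stake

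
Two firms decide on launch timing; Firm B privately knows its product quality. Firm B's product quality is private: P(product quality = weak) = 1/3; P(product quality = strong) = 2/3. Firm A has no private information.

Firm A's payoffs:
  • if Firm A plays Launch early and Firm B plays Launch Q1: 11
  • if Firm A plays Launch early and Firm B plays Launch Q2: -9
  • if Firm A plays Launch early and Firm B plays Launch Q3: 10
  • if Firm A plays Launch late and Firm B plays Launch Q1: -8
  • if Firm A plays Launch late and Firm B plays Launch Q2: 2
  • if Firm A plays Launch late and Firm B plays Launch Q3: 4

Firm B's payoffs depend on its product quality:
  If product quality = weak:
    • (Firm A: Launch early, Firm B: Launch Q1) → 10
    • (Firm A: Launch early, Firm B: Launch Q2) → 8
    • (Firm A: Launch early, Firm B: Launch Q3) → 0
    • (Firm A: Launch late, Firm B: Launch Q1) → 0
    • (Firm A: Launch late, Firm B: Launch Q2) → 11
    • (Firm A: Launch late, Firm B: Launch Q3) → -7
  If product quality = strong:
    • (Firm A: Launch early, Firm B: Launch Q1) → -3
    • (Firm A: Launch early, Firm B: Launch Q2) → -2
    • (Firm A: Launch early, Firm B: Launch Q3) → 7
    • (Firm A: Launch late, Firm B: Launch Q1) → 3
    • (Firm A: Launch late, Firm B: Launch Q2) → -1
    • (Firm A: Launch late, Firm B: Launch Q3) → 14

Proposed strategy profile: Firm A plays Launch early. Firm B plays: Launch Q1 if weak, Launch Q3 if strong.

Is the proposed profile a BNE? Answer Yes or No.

Firm A plays Launch early: E[Launch early] = 1/3·(11) + 2/3·(10) = 31/3; E[Launch late] = 0. Best-responding. ✓
Firm B (product quality weak), facing Launch early: Launch Q1 gives 10, Launch Q2 gives 8, Launch Q3 gives 0. Proposed Launch Q1 is best. ✓
Firm B (product quality strong), facing Launch early: Launch Q1 gives -3, Launch Q2 gives -2, Launch Q3 gives 7. Proposed Launch Q3 is best. ✓

Yes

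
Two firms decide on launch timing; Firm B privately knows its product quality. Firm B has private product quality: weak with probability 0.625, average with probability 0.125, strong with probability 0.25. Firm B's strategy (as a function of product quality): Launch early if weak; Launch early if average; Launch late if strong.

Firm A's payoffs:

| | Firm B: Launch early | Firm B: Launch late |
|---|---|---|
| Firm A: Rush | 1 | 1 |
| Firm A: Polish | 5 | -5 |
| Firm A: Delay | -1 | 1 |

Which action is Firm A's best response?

Polish

E[Rush] = 0.625·(1) + 0.125·(1) + 0.25·(1) = 1
E[Polish] = 0.625·(5) + 0.125·(5) + 0.25·(-5) = 2.5
E[Delay] = 0.625·(-1) + 0.125·(-1) + 0.25·(1) = -0.5
Best response: Polish (2.5 is the largest).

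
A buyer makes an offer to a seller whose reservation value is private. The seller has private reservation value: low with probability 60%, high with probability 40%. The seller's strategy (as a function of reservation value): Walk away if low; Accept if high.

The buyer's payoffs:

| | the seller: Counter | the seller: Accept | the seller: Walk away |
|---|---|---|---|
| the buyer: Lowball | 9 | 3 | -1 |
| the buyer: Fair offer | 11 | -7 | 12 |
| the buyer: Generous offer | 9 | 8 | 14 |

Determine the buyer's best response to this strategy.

Generous offer

E[Lowball] = 0.6·(-1) + 0.4·(3) = 0.6
E[Fair offer] = 0.6·(12) + 0.4·(-7) = 4.4
E[Generous offer] = 0.6·(14) + 0.4·(8) = 11.6
Best response: Generous offer (11.6 is the largest).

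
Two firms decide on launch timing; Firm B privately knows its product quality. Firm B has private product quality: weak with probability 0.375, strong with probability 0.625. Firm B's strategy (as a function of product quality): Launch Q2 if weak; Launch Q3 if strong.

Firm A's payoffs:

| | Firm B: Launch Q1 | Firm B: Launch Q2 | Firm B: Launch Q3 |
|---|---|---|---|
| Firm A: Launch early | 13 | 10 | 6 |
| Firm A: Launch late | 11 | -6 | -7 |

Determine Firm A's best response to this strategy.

E[Launch early] = 0.375·(10) + 0.625·(6) = 7.5
E[Launch late] = 0.375·(-6) + 0.625·(-7) = -6.625
Best response: Launch early (7.5 is the largest).

Launch early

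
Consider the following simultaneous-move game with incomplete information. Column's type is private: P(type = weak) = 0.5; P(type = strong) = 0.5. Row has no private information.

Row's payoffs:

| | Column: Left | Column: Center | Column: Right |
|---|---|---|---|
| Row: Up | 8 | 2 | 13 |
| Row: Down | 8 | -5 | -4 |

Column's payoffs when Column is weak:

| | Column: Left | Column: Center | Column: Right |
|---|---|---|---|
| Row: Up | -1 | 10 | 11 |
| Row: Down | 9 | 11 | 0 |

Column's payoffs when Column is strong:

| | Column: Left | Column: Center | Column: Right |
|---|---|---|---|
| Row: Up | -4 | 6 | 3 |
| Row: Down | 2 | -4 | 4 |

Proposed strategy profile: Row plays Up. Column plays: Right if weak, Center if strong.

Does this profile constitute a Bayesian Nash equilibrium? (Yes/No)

Yes

Row plays Up: E[Up] = 0.5·(13) + 0.5·(2) = 7.5; E[Down] = -4.5. Best-responding. ✓
Column (type weak), facing Up: Left gives -1, Center gives 10, Right gives 11. Proposed Right is best. ✓
Column (type strong), facing Up: Left gives -4, Center gives 6, Right gives 3. Proposed Center is best. ✓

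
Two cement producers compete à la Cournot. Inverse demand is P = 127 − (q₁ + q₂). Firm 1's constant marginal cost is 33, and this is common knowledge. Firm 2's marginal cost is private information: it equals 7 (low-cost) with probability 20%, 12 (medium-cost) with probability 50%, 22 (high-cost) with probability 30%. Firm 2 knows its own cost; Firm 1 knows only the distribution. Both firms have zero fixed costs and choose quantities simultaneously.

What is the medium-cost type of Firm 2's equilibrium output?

45

Each type of Firm 2 best-responds to q₁; Firm 1 best-responds to the expected q₂ over Firm 2's types.
Firm 2 with cost c maximizes (127 − (q₁+q₂) − c)·q₂, giving q₂(c) = (127 − c − q₁)/2.
E[c₂] = 0.2·7 + 0.5·12 + 0.3·22 = 14
Firm 1's FOC against E[q₂] yields q₁ = (127 − 2·33 + E[c₂])/3 = (127 − 66 + 14)/3 = 25.
q₂(medium-cost) = (127 − 12 − 25)/2 = 45.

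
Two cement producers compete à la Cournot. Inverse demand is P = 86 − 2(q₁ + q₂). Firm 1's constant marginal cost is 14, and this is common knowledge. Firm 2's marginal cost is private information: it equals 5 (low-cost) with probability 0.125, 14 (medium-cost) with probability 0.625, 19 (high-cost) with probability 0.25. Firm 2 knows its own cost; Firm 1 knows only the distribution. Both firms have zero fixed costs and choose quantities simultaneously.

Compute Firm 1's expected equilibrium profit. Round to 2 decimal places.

Firm 2 with cost c maximizes (86 − 2(q₁+q₂) − c)·q₂, giving q₂(c) = (86 − c − 2q₁)/4.
E[c₂] = 0.125·5 + 0.625·14 + 0.25·19 = 14.125
Firm 1's FOC against E[q₂] yields q₁ = (86 − 2·14 + E[c₂])/6 = (86 − 28 + 14.125)/6 = 12.0208.
E[P] = 86 − 2·(q₁ + E[q₂]) = 38.0417; Firm 1's expected profit = (E[P] − 14)·q₁ = (38.0417 − 14)·12.0208 = 289.001.

289.00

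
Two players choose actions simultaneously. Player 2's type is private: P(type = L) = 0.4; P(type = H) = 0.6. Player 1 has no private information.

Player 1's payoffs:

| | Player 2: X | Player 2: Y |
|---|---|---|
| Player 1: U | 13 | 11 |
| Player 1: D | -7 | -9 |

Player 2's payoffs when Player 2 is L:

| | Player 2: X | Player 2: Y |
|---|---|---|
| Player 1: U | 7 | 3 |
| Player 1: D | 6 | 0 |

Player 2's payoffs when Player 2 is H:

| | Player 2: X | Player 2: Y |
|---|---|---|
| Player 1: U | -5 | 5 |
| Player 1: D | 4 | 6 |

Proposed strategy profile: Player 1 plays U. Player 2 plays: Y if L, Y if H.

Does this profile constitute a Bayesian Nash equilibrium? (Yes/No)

Player 1 plays U: E[U] = 0.4·(11) + 0.6·(11) = 11; E[D] = -9. Best-responding. ✓
Player 2 (type L), facing U: X gives 7, Y gives 3. Proposed Y is not best — profitable deviation exists. ✗
Player 2 (type H), facing U: X gives -5, Y gives 5. Proposed Y is best. ✓

No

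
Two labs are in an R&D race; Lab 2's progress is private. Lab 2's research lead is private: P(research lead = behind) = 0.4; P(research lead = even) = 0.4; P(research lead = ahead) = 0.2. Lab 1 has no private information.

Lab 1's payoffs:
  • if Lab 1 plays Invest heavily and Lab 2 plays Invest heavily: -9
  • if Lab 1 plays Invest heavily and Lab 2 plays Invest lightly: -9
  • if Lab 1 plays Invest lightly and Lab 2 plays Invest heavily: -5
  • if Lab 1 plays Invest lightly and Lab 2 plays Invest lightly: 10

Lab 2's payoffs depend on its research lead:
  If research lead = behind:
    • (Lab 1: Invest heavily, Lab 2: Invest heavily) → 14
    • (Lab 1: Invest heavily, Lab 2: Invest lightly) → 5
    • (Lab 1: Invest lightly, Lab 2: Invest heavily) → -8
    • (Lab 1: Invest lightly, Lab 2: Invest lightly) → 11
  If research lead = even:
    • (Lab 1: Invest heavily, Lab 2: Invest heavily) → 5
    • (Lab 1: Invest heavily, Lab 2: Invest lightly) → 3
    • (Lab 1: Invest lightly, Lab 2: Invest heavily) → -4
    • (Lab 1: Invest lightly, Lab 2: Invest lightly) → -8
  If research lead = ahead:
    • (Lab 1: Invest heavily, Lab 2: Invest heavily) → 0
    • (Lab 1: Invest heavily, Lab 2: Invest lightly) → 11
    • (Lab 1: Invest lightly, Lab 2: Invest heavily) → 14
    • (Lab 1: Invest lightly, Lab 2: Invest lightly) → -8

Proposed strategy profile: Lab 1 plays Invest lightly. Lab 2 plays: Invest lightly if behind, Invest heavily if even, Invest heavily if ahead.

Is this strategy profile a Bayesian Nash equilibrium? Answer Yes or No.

Lab 1 plays Invest lightly: E[Invest lightly] = 0.4·(10) + 0.4·(-5) + 0.2·(-5) = 1; E[Invest heavily] = -9. Best-responding. ✓
Lab 2 (research lead behind), facing Invest lightly: Invest heavily gives -8, Invest lightly gives 11. Proposed Invest lightly is best. ✓
Lab 2 (research lead even), facing Invest lightly: Invest heavily gives -4, Invest lightly gives -8. Proposed Invest heavily is best. ✓
Lab 2 (research lead ahead), facing Invest lightly: Invest heavily gives 14, Invest lightly gives -8. Proposed Invest heavily is best. ✓

Yes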